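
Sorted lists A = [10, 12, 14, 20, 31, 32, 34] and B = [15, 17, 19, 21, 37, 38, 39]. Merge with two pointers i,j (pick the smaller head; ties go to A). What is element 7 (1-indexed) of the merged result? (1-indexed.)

merged[7] = 20

i=1 j=1: A[i]=10<=B[j]=15 take 10, i++
i=2 j=1: A[i]=12<=B[j]=15 take 12, i++
i=3 j=1: A[i]=14<=B[j]=15 take 14, i++
i=4 j=1: A[i]=20>B[j]=15 take 15, j++
i=4 j=2: A[i]=20>B[j]=17 take 17, j++
i=4 j=3: A[i]=20>B[j]=19 take 19, j++
i=4 j=4: A[i]=20<=B[j]=21 take 20, i++
i=5 j=4: A[i]=31>B[j]=21 take 21, j++
i=5 j=5: A[i]=31<=B[j]=37 take 31, i++
i=6 j=5: A[i]=32<=B[j]=37 take 32, i++
i=7 j=5: A[i]=34<=B[j]=37 take 34, i++
i=8 j=5: A done, take B[j]=37, j++
i=8 j=6: A done, take B[j]=38, j++
i=8 j=7: A done, take B[j]=39, j++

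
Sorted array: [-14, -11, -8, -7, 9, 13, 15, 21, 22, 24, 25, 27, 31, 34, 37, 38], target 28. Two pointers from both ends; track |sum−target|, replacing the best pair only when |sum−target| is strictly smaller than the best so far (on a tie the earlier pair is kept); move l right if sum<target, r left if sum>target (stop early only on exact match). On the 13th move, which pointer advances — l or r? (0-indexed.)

l=0 r=15: -14+38=24 d=4 *, l++
l=1 r=15: -11+38=27 d=1 *, l++
l=2 r=15: -8+38=30 d=2, r--
l=2 r=14: -8+37=29 d=1, r--
l=2 r=13: -8+34=26 d=2, l++
l=3 r=13: -7+34=27 d=1, l++
l=4 r=13: 9+34=43 d=15, r--
l=4 r=12: 9+31=40 d=12, r--
l=4 r=11: 9+27=36 d=8, r--
l=4 r=10: 9+25=34 d=6, r--
l=4 r=9: 9+24=33 d=5, r--
l=4 r=8: 9+22=31 d=3, r--
l=4 r=7: 9+21=30 d=2, r--

r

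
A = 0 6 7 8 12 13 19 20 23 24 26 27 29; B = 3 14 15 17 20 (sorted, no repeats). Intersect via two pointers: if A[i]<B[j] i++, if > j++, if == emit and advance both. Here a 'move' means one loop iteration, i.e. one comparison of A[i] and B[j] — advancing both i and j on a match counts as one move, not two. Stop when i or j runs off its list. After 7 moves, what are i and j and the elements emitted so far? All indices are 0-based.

i=6, j=1, emitted=[]

[i=0,j=0] 0<3 → i++
[i=1,j=0] 6>3 → j++
[i=1,j=1] 6<14 → i++
[i=2,j=1] 7<14 → i++
[i=3,j=1] 8<14 → i++
[i=4,j=1] 12<14 → i++
[i=5,j=1] 13<14 → i++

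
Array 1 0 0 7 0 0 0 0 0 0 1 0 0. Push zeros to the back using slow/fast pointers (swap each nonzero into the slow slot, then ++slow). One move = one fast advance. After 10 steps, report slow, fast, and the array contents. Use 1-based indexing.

slow=3, fast=11, a=[1, 7, 0, 0, 0, 0, 0, 0, 0, 0, 1, 0, 0]

(s=1,f=1) a[fast]=1≠0 swap→a[1]=1 → slow++,fast++
(s=2,f=2) a[fast]=0 → fast++
(s=2,f=3) a[fast]=0 → fast++
(s=2,f=4) a[fast]=7≠0 swap→a[2]=7 → slow++,fast++
(s=3,f=5) a[fast]=0 → fast++
(s=3,f=6) a[fast]=0 → fast++
(s=3,f=7) a[fast]=0 → fast++
(s=3,f=8) a[fast]=0 → fast++
(s=3,f=9) a[fast]=0 → fast++
(s=3,f=10) a[fast]=0 → fast++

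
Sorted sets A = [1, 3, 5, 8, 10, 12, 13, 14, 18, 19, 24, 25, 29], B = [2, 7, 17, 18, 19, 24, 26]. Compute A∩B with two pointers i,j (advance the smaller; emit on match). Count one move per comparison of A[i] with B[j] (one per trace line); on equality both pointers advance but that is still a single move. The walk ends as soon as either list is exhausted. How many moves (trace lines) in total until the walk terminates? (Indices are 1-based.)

[i=1,j=1] 1<2 → i++
[i=2,j=1] 3>2 → j++
[i=2,j=2] 3<7 → i++
[i=3,j=2] 5<7 → i++
[i=4,j=2] 8>7 → j++
[i=4,j=3] 8<17 → i++
[i=5,j=3] 10<17 → i++
[i=6,j=3] 12<17 → i++
[i=7,j=3] 13<17 → i++
[i=8,j=3] 14<17 → i++
[i=9,j=3] 18>17 → j++
[i=9,j=4] 18==18 emit → i++,j++
[i=10,j=5] 19==19 emit → i++,j++
[i=11,j=6] 24==24 emit → i++,j++
[i=12,j=7] 25<26 → i++
[i=13,j=7] 29>26 → j++

16 moves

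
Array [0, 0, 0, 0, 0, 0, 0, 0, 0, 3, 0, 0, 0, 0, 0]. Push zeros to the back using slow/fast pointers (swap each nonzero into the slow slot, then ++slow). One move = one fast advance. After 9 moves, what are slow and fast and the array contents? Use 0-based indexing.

(s=0,f=0) a[fast]=0 → fast++
(s=0,f=1) a[fast]=0 → fast++
(s=0,f=2) a[fast]=0 → fast++
(s=0,f=3) a[fast]=0 → fast++
(s=0,f=4) a[fast]=0 → fast++
(s=0,f=5) a[fast]=0 → fast++
(s=0,f=6) a[fast]=0 → fast++
(s=0,f=7) a[fast]=0 → fast++
(s=0,f=8) a[fast]=0 → fast++

slow=0, fast=9, a=[0, 0, 0, 0, 0, 0, 0, 0, 0, 3, 0, 0, 0, 0, 0]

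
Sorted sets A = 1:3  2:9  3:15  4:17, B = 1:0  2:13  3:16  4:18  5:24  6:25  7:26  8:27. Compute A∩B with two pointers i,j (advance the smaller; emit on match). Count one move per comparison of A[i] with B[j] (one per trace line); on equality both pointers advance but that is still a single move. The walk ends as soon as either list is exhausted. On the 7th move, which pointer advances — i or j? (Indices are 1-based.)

i=1 j=1: 3>0, j++
i=1 j=2: 3<13, i++
i=2 j=2: 9<13, i++
i=3 j=2: 15>13, j++
i=3 j=3: 15<16, i++
i=4 j=3: 17>16, j++
i=4 j=4: 17<18, i++

i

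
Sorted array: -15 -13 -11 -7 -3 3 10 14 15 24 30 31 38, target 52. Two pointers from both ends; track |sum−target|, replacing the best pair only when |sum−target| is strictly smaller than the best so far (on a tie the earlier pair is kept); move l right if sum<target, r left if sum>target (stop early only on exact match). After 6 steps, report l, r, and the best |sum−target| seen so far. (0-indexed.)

l=0 r=12: -15+38=23 d=29 *, l++
l=1 r=12: -13+38=25 d=27 *, l++
l=2 r=12: -11+38=27 d=25 *, l++
l=3 r=12: -7+38=31 d=21 *, l++
l=4 r=12: -3+38=35 d=17 *, l++
l=5 r=12: 3+38=41 d=11 *, l++

l=6, r=12, best |Δ|=11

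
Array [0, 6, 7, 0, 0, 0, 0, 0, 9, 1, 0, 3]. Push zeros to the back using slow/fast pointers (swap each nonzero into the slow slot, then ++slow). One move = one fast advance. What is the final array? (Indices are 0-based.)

[6, 7, 9, 1, 3, 0, 0, 0, 0, 0, 0, 0]

(s=0,f=0) a[fast]=0 → fast++
(s=0,f=1) a[fast]=6≠0 swap→a[0]=6 → slow++,fast++
(s=1,f=2) a[fast]=7≠0 swap→a[1]=7 → slow++,fast++
(s=2,f=3) a[fast]=0 → fast++
(s=2,f=4) a[fast]=0 → fast++
(s=2,f=5) a[fast]=0 → fast++
(s=2,f=6) a[fast]=0 → fast++
(s=2,f=7) a[fast]=0 → fast++
(s=2,f=8) a[fast]=9≠0 swap→a[2]=9 → slow++,fast++
(s=3,f=9) a[fast]=1≠0 swap→a[3]=1 → slow++,fast++
(s=4,f=10) a[fast]=0 → fast++
(s=4,f=11) a[fast]=3≠0 swap→a[4]=3 → slow++,fast++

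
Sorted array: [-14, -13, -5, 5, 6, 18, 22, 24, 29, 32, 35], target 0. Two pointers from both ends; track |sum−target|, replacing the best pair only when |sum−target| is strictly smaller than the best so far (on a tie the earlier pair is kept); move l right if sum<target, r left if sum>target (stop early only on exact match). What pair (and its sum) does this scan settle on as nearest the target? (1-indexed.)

pair (-5, 5) with sum 0 (|Δ|=0)

l=1 r=11: -14+35=21 d=21 *, r--
l=1 r=10: -14+32=18 d=18 *, r--
l=1 r=9: -14+29=15 d=15 *, r--
l=1 r=8: -14+24=10 d=10 *, r--
l=1 r=7: -14+22=8 d=8 *, r--
l=1 r=6: -14+18=4 d=4 *, r--
l=1 r=5: -14+6=-8 d=8, l++
l=2 r=5: -13+6=-7 d=7, l++
l=3 r=5: -5+6=1 d=1 *, r--
l=3 r=4: -5+5=0 d=0 *, stop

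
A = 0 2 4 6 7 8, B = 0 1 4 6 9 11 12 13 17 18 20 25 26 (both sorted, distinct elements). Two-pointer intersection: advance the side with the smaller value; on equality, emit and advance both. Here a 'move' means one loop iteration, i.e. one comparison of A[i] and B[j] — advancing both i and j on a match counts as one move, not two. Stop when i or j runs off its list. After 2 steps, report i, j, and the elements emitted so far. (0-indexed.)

i=1, j=2, emitted=[0]

i=0 j=0: 0==0 emit, i++,j++
i=1 j=1: 2>1, j++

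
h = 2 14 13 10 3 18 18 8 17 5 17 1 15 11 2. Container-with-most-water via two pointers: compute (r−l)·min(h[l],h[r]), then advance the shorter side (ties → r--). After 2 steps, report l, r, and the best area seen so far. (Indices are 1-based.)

l=1 r=15: min(2,2)*14=28 best=28 *, r--
l=1 r=14: min(2,11)*13=26 best=28, l++

l=2, r=14, best area=28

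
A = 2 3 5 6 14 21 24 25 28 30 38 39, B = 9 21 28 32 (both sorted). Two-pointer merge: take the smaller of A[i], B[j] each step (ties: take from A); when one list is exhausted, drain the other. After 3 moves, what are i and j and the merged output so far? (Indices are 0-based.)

i=3, j=0, merged so far=[2, 3, 5]

i=0 j=0: A[i]=2<=B[j]=9 take 2, i++
i=1 j=0: A[i]=3<=B[j]=9 take 3, i++
i=2 j=0: A[i]=5<=B[j]=9 take 5, i++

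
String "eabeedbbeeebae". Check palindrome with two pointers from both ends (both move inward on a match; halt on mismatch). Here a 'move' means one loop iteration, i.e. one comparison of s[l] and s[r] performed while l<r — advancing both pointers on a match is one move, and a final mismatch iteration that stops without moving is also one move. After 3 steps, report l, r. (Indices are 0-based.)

l=3, r=10

[0,13] 'e'=='e' → l++,r--
[1,12] 'a'=='a' → l++,r--
[2,11] 'b'=='b' → l++,r--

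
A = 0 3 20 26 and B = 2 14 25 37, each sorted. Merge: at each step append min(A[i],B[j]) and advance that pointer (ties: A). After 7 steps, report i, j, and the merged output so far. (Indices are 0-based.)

i=0 j=0: A[i]=0<=B[j]=2 take 0, i++
i=1 j=0: A[i]=3>B[j]=2 take 2, j++
i=1 j=1: A[i]=3<=B[j]=14 take 3, i++
i=2 j=1: A[i]=20>B[j]=14 take 14, j++
i=2 j=2: A[i]=20<=B[j]=25 take 20, i++
i=3 j=2: A[i]=26>B[j]=25 take 25, j++
i=3 j=3: A[i]=26<=B[j]=37 take 26, i++

i=4, j=3, merged so far=[0, 2, 3, 14, 20, 25, 26]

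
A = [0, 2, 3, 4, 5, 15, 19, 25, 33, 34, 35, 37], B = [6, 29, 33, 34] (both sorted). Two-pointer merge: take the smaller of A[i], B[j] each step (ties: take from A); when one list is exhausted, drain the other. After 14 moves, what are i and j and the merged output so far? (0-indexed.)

[i=0,j=0] A[i]=0<=B[j]=6 take 0 → i++
[i=1,j=0] A[i]=2<=B[j]=6 take 2 → i++
[i=2,j=0] A[i]=3<=B[j]=6 take 3 → i++
[i=3,j=0] A[i]=4<=B[j]=6 take 4 → i++
[i=4,j=0] A[i]=5<=B[j]=6 take 5 → i++
[i=5,j=0] A[i]=15>B[j]=6 take 6 → j++
[i=5,j=1] A[i]=15<=B[j]=29 take 15 → i++
[i=6,j=1] A[i]=19<=B[j]=29 take 19 → i++
[i=7,j=1] A[i]=25<=B[j]=29 take 25 → i++
[i=8,j=1] A[i]=33>B[j]=29 take 29 → j++
[i=8,j=2] A[i]=33<=B[j]=33 take 33 → i++
[i=9,j=2] A[i]=34>B[j]=33 take 33 → j++
[i=9,j=3] A[i]=34<=B[j]=34 take 34 → i++
[i=10,j=3] A[i]=35>B[j]=34 take 34 → j++

i=10, j=4, merged so far=[0, 2, 3, 4, 5, 6, 15, 19, 25, 29, 33, 33, 34, 34]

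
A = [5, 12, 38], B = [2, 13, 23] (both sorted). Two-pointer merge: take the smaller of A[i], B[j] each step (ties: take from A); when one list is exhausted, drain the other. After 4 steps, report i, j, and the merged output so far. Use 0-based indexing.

i=0 j=0: A[i]=5>B[j]=2 take 2, j++
i=0 j=1: A[i]=5<=B[j]=13 take 5, i++
i=1 j=1: A[i]=12<=B[j]=13 take 12, i++
i=2 j=1: A[i]=38>B[j]=13 take 13, j++

i=2, j=2, merged so far=[2, 5, 12, 13]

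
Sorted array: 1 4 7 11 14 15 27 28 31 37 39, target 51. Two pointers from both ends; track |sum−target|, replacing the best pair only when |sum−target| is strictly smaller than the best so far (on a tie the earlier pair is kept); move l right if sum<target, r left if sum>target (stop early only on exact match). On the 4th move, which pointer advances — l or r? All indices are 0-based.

[0,10] 1+39=40 d=11 * → l++
[1,10] 4+39=43 d=8 * → l++
[2,10] 7+39=46 d=5 * → l++
[3,10] 11+39=50 d=1 * → l++

l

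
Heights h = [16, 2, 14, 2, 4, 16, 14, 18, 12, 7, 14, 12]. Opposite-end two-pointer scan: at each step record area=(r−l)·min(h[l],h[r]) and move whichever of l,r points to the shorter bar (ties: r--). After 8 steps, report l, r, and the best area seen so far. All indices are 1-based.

l=5, r=8, best area=140

l=1 r=12: min(16,12)*11=132 best=132 *, r--
l=1 r=11: min(16,14)*10=140 best=140 *, r--
l=1 r=10: min(16,7)*9=63 best=140, r--
l=1 r=9: min(16,12)*8=96 best=140, r--
l=1 r=8: min(16,18)*7=112 best=140, l++
l=2 r=8: min(2,18)*6=12 best=140, l++
l=3 r=8: min(14,18)*5=70 best=140, l++
l=4 r=8: min(2,18)*4=8 best=140, l++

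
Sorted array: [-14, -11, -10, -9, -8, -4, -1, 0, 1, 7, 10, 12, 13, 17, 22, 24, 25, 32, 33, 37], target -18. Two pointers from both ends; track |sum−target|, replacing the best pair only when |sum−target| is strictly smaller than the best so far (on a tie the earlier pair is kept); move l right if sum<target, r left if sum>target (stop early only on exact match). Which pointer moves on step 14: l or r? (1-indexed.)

l=1 r=20: -14+37=23 d=41 *, r--
l=1 r=19: -14+33=19 d=37 *, r--
l=1 r=18: -14+32=18 d=36 *, r--
l=1 r=17: -14+25=11 d=29 *, r--
l=1 r=16: -14+24=10 d=28 *, r--
l=1 r=15: -14+22=8 d=26 *, r--
l=1 r=14: -14+17=3 d=21 *, r--
l=1 r=13: -14+13=-1 d=17 *, r--
l=1 r=12: -14+12=-2 d=16 *, r--
l=1 r=11: -14+10=-4 d=14 *, r--
l=1 r=10: -14+7=-7 d=11 *, r--
l=1 r=9: -14+1=-13 d=5 *, r--
l=1 r=8: -14+0=-14 d=4 *, r--
l=1 r=7: -14+-1=-15 d=3 *, r--

r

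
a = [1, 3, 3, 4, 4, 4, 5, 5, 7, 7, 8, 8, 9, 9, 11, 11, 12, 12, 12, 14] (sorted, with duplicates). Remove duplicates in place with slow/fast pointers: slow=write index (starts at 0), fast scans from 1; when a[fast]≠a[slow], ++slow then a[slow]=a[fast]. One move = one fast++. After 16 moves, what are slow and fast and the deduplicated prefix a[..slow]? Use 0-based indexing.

slow=0 fast=1: a[fast]=3≠a[slow]=1 write a[1]=3, slow++,fast++
slow=1 fast=2: a[fast]=3=a[slow] dup, fast++
slow=1 fast=3: a[fast]=4≠a[slow]=3 write a[2]=4, slow++,fast++
slow=2 fast=4: a[fast]=4=a[slow] dup, fast++
slow=2 fast=5: a[fast]=4=a[slow] dup, fast++
slow=2 fast=6: a[fast]=5≠a[slow]=4 write a[3]=5, slow++,fast++
slow=3 fast=7: a[fast]=5=a[slow] dup, fast++
slow=3 fast=8: a[fast]=7≠a[slow]=5 write a[4]=7, slow++,fast++
slow=4 fast=9: a[fast]=7=a[slow] dup, fast++
slow=4 fast=10: a[fast]=8≠a[slow]=7 write a[5]=8, slow++,fast++
slow=5 fast=11: a[fast]=8=a[slow] dup, fast++
slow=5 fast=12: a[fast]=9≠a[slow]=8 write a[6]=9, slow++,fast++
slow=6 fast=13: a[fast]=9=a[slow] dup, fast++
slow=6 fast=14: a[fast]=11≠a[slow]=9 write a[7]=11, slow++,fast++
slow=7 fast=15: a[fast]=11=a[slow] dup, fast++
slow=7 fast=16: a[fast]=12≠a[slow]=11 write a[8]=12, slow++,fast++

slow=8, fast=17, prefix=[1, 3, 4, 5, 7, 8, 9, 11, 12]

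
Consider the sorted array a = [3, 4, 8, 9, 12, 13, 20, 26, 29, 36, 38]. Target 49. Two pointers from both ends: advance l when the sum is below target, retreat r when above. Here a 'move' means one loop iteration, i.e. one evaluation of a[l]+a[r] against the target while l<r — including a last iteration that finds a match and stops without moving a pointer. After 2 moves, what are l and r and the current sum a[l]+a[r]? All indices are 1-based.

[1,11] 3+38=41 <49 → l++
[2,11] 4+38=42 <49 → l++

l=3, r=11, sum=46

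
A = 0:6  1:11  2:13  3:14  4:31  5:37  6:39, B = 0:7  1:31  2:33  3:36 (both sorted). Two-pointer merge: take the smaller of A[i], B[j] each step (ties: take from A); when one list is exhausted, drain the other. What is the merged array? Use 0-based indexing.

[6, 7, 11, 13, 14, 31, 31, 33, 36, 37, 39]

[i=0,j=0] A[i]=6<=B[j]=7 take 6 → i++
[i=1,j=0] A[i]=11>B[j]=7 take 7 → j++
[i=1,j=1] A[i]=11<=B[j]=31 take 11 → i++
[i=2,j=1] A[i]=13<=B[j]=31 take 13 → i++
[i=3,j=1] A[i]=14<=B[j]=31 take 14 → i++
[i=4,j=1] A[i]=31<=B[j]=31 take 31 → i++
[i=5,j=1] A[i]=37>B[j]=31 take 31 → j++
[i=5,j=2] A[i]=37>B[j]=33 take 33 → j++
[i=5,j=3] A[i]=37>B[j]=36 take 36 → j++
[i=5,j=4] B done, take A[i]=37 → i++
[i=6,j=4] B done, take A[i]=39 → i++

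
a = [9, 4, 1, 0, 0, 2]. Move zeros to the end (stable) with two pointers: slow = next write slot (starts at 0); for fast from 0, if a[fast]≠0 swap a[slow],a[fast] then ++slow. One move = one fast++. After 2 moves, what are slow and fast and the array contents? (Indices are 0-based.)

slow=0 fast=0: a[fast]=9≠0 swap→a[0]=9, slow++,fast++
slow=1 fast=1: a[fast]=4≠0 swap→a[1]=4, slow++,fast++

slow=2, fast=2, a=[9, 4, 1, 0, 0, 2]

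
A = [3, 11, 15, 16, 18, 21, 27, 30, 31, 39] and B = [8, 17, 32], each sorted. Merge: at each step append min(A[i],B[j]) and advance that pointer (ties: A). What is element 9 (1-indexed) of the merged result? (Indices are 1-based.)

[i=1,j=1] A[i]=3<=B[j]=8 take 3 → i++
[i=2,j=1] A[i]=11>B[j]=8 take 8 → j++
[i=2,j=2] A[i]=11<=B[j]=17 take 11 → i++
[i=3,j=2] A[i]=15<=B[j]=17 take 15 → i++
[i=4,j=2] A[i]=16<=B[j]=17 take 16 → i++
[i=5,j=2] A[i]=18>B[j]=17 take 17 → j++
[i=5,j=3] A[i]=18<=B[j]=32 take 18 → i++
[i=6,j=3] A[i]=21<=B[j]=32 take 21 → i++
[i=7,j=3] A[i]=27<=B[j]=32 take 27 → i++
[i=8,j=3] A[i]=30<=B[j]=32 take 30 → i++
[i=9,j=3] A[i]=31<=B[j]=32 take 31 → i++
[i=10,j=3] A[i]=39>B[j]=32 take 32 → j++
[i=10,j=4] B done, take A[i]=39 → i++

merged[9] = 27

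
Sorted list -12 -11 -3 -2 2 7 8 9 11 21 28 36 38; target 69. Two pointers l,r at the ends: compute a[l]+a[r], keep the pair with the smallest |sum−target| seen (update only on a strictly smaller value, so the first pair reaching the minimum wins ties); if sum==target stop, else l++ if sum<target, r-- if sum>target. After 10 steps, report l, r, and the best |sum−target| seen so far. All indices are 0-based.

l=10, r=12, best |Δ|=10

[0,12] -12+38=26 d=43 * → l++
[1,12] -11+38=27 d=42 * → l++
[2,12] -3+38=35 d=34 * → l++
[3,12] -2+38=36 d=33 * → l++
[4,12] 2+38=40 d=29 * → l++
[5,12] 7+38=45 d=24 * → l++
[6,12] 8+38=46 d=23 * → l++
[7,12] 9+38=47 d=22 * → l++
[8,12] 11+38=49 d=20 * → l++
[9,12] 21+38=59 d=10 * → l++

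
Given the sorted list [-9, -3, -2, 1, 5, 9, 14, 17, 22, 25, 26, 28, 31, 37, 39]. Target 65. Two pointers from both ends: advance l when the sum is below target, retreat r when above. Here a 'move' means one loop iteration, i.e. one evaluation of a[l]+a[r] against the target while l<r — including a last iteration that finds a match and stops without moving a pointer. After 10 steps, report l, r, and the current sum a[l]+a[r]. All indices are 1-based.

l=11, r=15, sum=65

[1,15] -9+39=30 <65 → l++
[2,15] -3+39=36 <65 → l++
[3,15] -2+39=37 <65 → l++
[4,15] 1+39=40 <65 → l++
[5,15] 5+39=44 <65 → l++
[6,15] 9+39=48 <65 → l++
[7,15] 14+39=53 <65 → l++
[8,15] 17+39=56 <65 → l++
[9,15] 22+39=61 <65 → l++
[10,15] 25+39=64 <65 → l++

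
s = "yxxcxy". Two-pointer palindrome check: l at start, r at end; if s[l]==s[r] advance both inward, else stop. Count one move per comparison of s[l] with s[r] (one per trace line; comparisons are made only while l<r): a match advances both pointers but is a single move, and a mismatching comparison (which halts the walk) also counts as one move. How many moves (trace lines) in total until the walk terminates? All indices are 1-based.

3 moves

[1,6] 'y'=='y' → l++,r--
[2,5] 'x'=='x' → l++,r--
[3,4] 'x'!='c' → stop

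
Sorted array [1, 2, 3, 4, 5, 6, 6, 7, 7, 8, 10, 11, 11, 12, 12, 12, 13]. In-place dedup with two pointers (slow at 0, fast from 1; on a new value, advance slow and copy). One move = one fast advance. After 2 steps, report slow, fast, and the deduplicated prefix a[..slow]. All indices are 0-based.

(s=0,f=1) a[fast]=2≠a[slow]=1 write a[1]=2 → slow++,fast++
(s=1,f=2) a[fast]=3≠a[slow]=2 write a[2]=3 → slow++,fast++

slow=2, fast=3, prefix=[1, 2, 3]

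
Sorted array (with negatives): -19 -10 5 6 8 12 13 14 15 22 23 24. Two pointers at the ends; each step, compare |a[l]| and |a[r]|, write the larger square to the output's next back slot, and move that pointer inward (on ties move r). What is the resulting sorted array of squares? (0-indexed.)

[25, 36, 64, 100, 144, 169, 196, 225, 361, 484, 529, 576]

l=0 r=11: |-19|<=|24| out[11]=576, r--
l=0 r=10: |-19|<=|23| out[10]=529, r--
l=0 r=9: |-19|<=|22| out[9]=484, r--
l=0 r=8: |-19|>|15| out[8]=361, l++
l=1 r=8: |-10|<=|15| out[7]=225, r--
l=1 r=7: |-10|<=|14| out[6]=196, r--
l=1 r=6: |-10|<=|13| out[5]=169, r--
l=1 r=5: |-10|<=|12| out[4]=144, r--
l=1 r=4: |-10|>|8| out[3]=100, l++
l=2 r=4: |5|<=|8| out[2]=64, r--
l=2 r=3: |5|<=|6| out[1]=36, r--
l=2 r=2: |5|<=|5| out[0]=25, r--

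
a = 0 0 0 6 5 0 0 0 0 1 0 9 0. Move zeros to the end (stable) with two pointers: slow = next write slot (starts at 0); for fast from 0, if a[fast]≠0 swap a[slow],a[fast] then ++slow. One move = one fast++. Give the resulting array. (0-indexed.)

[6, 5, 1, 9, 0, 0, 0, 0, 0, 0, 0, 0, 0]

(s=0,f=0) a[fast]=0 → fast++
(s=0,f=1) a[fast]=0 → fast++
(s=0,f=2) a[fast]=0 → fast++
(s=0,f=3) a[fast]=6≠0 swap→a[0]=6 → slow++,fast++
(s=1,f=4) a[fast]=5≠0 swap→a[1]=5 → slow++,fast++
(s=2,f=5) a[fast]=0 → fast++
(s=2,f=6) a[fast]=0 → fast++
(s=2,f=7) a[fast]=0 → fast++
(s=2,f=8) a[fast]=0 → fast++
(s=2,f=9) a[fast]=1≠0 swap→a[2]=1 → slow++,fast++
(s=3,f=10) a[fast]=0 → fast++
(s=3,f=11) a[fast]=9≠0 swap→a[3]=9 → slow++,fast++
(s=4,f=12) a[fast]=0 → fast++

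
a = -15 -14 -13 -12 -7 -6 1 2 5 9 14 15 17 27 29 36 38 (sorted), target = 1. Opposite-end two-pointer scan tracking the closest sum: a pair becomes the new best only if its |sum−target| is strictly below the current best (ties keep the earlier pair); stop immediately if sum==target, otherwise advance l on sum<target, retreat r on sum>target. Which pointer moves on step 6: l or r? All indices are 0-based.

[0,16] -15+38=23 d=22 * → r--
[0,15] -15+36=21 d=20 * → r--
[0,14] -15+29=14 d=13 * → r--
[0,13] -15+27=12 d=11 * → r--
[0,12] -15+17=2 d=1 * → r--
[0,11] -15+15=0 d=1 → l++

l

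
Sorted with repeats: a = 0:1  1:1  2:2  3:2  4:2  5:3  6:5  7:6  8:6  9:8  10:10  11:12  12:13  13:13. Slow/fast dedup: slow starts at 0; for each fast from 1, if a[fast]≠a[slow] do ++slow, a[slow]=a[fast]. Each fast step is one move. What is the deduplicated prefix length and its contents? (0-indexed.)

slow=0 fast=1: a[fast]=1=a[slow] dup, fast++
slow=0 fast=2: a[fast]=2≠a[slow]=1 write a[1]=2, slow++,fast++
slow=1 fast=3: a[fast]=2=a[slow] dup, fast++
slow=1 fast=4: a[fast]=2=a[slow] dup, fast++
slow=1 fast=5: a[fast]=3≠a[slow]=2 write a[2]=3, slow++,fast++
slow=2 fast=6: a[fast]=5≠a[slow]=3 write a[3]=5, slow++,fast++
slow=3 fast=7: a[fast]=6≠a[slow]=5 write a[4]=6, slow++,fast++
slow=4 fast=8: a[fast]=6=a[slow] dup, fast++
slow=4 fast=9: a[fast]=8≠a[slow]=6 write a[5]=8, slow++,fast++
slow=5 fast=10: a[fast]=10≠a[slow]=8 write a[6]=10, slow++,fast++
slow=6 fast=11: a[fast]=12≠a[slow]=10 write a[7]=12, slow++,fast++
slow=7 fast=12: a[fast]=13≠a[slow]=12 write a[8]=13, slow++,fast++
slow=8 fast=13: a[fast]=13=a[slow] dup, fast++

length 9; prefix = [1, 2, 3, 5, 6, 8, 10, 12, 13]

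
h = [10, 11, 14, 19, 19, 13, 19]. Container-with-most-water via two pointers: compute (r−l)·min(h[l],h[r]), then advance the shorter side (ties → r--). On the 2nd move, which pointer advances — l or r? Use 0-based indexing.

[0,6] min(10,19)*6=60 best=60 * → l++
[1,6] min(11,19)*5=55 best=60 → l++

l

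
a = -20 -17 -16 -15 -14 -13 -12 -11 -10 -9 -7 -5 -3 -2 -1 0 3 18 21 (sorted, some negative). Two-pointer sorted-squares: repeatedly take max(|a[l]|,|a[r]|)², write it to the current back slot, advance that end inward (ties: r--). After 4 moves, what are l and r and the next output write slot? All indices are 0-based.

l=0 r=18: |-20|<=|21| out[18]=441, r--
l=0 r=17: |-20|>|18| out[17]=400, l++
l=1 r=17: |-17|<=|18| out[16]=324, r--
l=1 r=16: |-17|>|3| out[15]=289, l++

l=2, r=16, next write slot=14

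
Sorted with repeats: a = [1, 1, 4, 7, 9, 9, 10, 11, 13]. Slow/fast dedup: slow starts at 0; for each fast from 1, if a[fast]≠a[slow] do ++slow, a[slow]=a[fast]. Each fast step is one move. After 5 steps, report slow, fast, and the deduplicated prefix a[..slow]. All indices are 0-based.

slow=3, fast=6, prefix=[1, 4, 7, 9]

(s=0,f=1) a[fast]=1=a[slow] dup → fast++
(s=0,f=2) a[fast]=4≠a[slow]=1 write a[1]=4 → slow++,fast++
(s=1,f=3) a[fast]=7≠a[slow]=4 write a[2]=7 → slow++,fast++
(s=2,f=4) a[fast]=9≠a[slow]=7 write a[3]=9 → slow++,fast++
(s=3,f=5) a[fast]=9=a[slow] dup → fast++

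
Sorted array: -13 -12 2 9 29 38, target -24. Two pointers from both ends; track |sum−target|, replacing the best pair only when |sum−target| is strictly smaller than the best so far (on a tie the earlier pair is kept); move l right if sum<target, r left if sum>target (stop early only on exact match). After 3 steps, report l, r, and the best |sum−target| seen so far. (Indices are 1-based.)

l=1, r=3, best |Δ|=20

l=1 r=6: -13+38=25 d=49 *, r--
l=1 r=5: -13+29=16 d=40 *, r--
l=1 r=4: -13+9=-4 d=20 *, r--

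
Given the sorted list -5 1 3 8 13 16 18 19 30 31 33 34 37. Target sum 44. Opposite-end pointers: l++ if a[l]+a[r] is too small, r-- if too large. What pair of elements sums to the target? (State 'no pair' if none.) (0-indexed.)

l=0 r=12: -5+37=32 <44, l++
l=1 r=12: 1+37=38 <44, l++
l=2 r=12: 3+37=40 <44, l++
l=3 r=12: 8+37=45 >44, r--
l=3 r=11: 8+34=42 <44, l++
l=4 r=11: 13+34=47 >44, r--
l=4 r=10: 13+33=46 >44, r--
l=4 r=9: 13+31=44, found

(13, 31)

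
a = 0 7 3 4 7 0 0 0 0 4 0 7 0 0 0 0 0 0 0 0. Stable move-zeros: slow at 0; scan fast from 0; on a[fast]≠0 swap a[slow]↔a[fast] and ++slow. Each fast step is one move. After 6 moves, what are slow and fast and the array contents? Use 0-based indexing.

slow=4, fast=6, a=[7, 3, 4, 7, 0, 0, 0, 0, 0, 4, 0, 7, 0, 0, 0, 0, 0, 0, 0, 0]

slow=0 fast=0: a[fast]=0, fast++
slow=0 fast=1: a[fast]=7≠0 swap→a[0]=7, slow++,fast++
slow=1 fast=2: a[fast]=3≠0 swap→a[1]=3, slow++,fast++
slow=2 fast=3: a[fast]=4≠0 swap→a[2]=4, slow++,fast++
slow=3 fast=4: a[fast]=7≠0 swap→a[3]=7, slow++,fast++
slow=4 fast=5: a[fast]=0, fast++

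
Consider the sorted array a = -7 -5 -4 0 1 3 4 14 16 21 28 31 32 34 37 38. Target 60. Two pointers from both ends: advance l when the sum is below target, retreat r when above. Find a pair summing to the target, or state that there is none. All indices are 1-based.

(28, 32)

l=1 r=16: -7+38=31 <60, l++
l=2 r=16: -5+38=33 <60, l++
l=3 r=16: -4+38=34 <60, l++
l=4 r=16: 0+38=38 <60, l++
l=5 r=16: 1+38=39 <60, l++
l=6 r=16: 3+38=41 <60, l++
l=7 r=16: 4+38=42 <60, l++
l=8 r=16: 14+38=52 <60, l++
l=9 r=16: 16+38=54 <60, l++
l=10 r=16: 21+38=59 <60, l++
l=11 r=16: 28+38=66 >60, r--
l=11 r=15: 28+37=65 >60, r--
l=11 r=14: 28+34=62 >60, r--
l=11 r=13: 28+32=60, found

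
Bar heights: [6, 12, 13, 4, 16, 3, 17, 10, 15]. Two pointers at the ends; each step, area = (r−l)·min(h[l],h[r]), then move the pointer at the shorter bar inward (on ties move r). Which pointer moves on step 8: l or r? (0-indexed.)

l

[0,8] min(6,15)*8=48 best=48 * → l++
[1,8] min(12,15)*7=84 best=84 * → l++
[2,8] min(13,15)*6=78 best=84 → l++
[3,8] min(4,15)*5=20 best=84 → l++
[4,8] min(16,15)*4=60 best=84 → r--
[4,7] min(16,10)*3=30 best=84 → r--
[4,6] min(16,17)*2=32 best=84 → l++
[5,6] min(3,17)*1=3 best=84 → l++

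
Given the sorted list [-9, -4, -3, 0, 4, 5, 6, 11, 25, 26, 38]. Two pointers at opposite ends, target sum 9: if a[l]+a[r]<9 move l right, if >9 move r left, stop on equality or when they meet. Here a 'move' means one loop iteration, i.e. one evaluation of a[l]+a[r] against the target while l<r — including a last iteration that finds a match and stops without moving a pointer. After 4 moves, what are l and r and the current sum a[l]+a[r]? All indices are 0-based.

l=1, r=7, sum=7

[0,10] -9+38=29 >9 → r--
[0,9] -9+26=17 >9 → r--
[0,8] -9+25=16 >9 → r--
[0,7] -9+11=2 <9 → l++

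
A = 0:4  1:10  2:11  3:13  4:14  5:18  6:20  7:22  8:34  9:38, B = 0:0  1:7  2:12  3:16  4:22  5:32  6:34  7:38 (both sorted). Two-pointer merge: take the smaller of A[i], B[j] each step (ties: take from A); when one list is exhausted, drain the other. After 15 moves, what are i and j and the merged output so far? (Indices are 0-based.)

i=9, j=6, merged so far=[0, 4, 7, 10, 11, 12, 13, 14, 16, 18, 20, 22, 22, 32, 34]

[i=0,j=0] A[i]=4>B[j]=0 take 0 → j++
[i=0,j=1] A[i]=4<=B[j]=7 take 4 → i++
[i=1,j=1] A[i]=10>B[j]=7 take 7 → j++
[i=1,j=2] A[i]=10<=B[j]=12 take 10 → i++
[i=2,j=2] A[i]=11<=B[j]=12 take 11 → i++
[i=3,j=2] A[i]=13>B[j]=12 take 12 → j++
[i=3,j=3] A[i]=13<=B[j]=16 take 13 → i++
[i=4,j=3] A[i]=14<=B[j]=16 take 14 → i++
[i=5,j=3] A[i]=18>B[j]=16 take 16 → j++
[i=5,j=4] A[i]=18<=B[j]=22 take 18 → i++
[i=6,j=4] A[i]=20<=B[j]=22 take 20 → i++
[i=7,j=4] A[i]=22<=B[j]=22 take 22 → i++
[i=8,j=4] A[i]=34>B[j]=22 take 22 → j++
[i=8,j=5] A[i]=34>B[j]=32 take 32 → j++
[i=8,j=6] A[i]=34<=B[j]=34 take 34 → i++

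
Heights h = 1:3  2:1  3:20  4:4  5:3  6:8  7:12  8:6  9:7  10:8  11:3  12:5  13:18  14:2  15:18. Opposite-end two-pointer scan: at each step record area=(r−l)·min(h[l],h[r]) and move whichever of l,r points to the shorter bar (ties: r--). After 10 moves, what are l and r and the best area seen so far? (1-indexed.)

l=3, r=7, best area=216

[1,15] min(3,18)*14=42 best=42 * → l++
[2,15] min(1,18)*13=13 best=42 → l++
[3,15] min(20,18)*12=216 best=216 * → r--
[3,14] min(20,2)*11=22 best=216 → r--
[3,13] min(20,18)*10=180 best=216 → r--
[3,12] min(20,5)*9=45 best=216 → r--
[3,11] min(20,3)*8=24 best=216 → r--
[3,10] min(20,8)*7=56 best=216 → r--
[3,9] min(20,7)*6=42 best=216 → r--
[3,8] min(20,6)*5=30 best=216 → r--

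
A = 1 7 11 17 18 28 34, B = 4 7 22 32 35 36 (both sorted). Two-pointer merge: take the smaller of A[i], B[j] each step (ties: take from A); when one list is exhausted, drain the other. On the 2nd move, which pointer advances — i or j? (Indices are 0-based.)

j

i=0 j=0: A[i]=1<=B[j]=4 take 1, i++
i=1 j=0: A[i]=7>B[j]=4 take 4, j++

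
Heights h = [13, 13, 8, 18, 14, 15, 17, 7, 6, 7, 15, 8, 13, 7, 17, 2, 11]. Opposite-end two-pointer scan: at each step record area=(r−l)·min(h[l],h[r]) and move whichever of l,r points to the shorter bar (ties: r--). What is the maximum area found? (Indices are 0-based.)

max area = 187

l=0 r=16: min(13,11)*16=176 best=176 *, r--
l=0 r=15: min(13,2)*15=30 best=176, r--
l=0 r=14: min(13,17)*14=182 best=182 *, l++
l=1 r=14: min(13,17)*13=169 best=182, l++
l=2 r=14: min(8,17)*12=96 best=182, l++
l=3 r=14: min(18,17)*11=187 best=187 *, r--
l=3 r=13: min(18,7)*10=70 best=187, r--
l=3 r=12: min(18,13)*9=117 best=187, r--
l=3 r=11: min(18,8)*8=64 best=187, r--
l=3 r=10: min(18,15)*7=105 best=187, r--
l=3 r=9: min(18,7)*6=42 best=187, r--
l=3 r=8: min(18,6)*5=30 best=187, r--
l=3 r=7: min(18,7)*4=28 best=187, r--
l=3 r=6: min(18,17)*3=51 best=187, r--
l=3 r=5: min(18,15)*2=30 best=187, r--
l=3 r=4: min(18,14)*1=14 best=187, r--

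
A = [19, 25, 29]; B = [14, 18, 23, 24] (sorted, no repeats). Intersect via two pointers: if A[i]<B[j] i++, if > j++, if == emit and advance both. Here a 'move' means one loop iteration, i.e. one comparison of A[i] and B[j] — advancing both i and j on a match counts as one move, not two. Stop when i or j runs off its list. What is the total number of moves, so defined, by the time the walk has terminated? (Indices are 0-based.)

i=0 j=0: 19>14, j++
i=0 j=1: 19>18, j++
i=0 j=2: 19<23, i++
i=1 j=2: 25>23, j++
i=1 j=3: 25>24, j++

5 moves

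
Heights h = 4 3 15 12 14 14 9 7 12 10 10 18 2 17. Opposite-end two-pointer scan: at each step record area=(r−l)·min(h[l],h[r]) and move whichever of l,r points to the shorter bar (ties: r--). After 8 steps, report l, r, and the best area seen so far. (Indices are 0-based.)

l=8, r=13, best area=165

[0,13] min(4,17)*13=52 best=52 * → l++
[1,13] min(3,17)*12=36 best=52 → l++
[2,13] min(15,17)*11=165 best=165 * → l++
[3,13] min(12,17)*10=120 best=165 → l++
[4,13] min(14,17)*9=126 best=165 → l++
[5,13] min(14,17)*8=112 best=165 → l++
[6,13] min(9,17)*7=63 best=165 → l++
[7,13] min(7,17)*6=42 best=165 → l++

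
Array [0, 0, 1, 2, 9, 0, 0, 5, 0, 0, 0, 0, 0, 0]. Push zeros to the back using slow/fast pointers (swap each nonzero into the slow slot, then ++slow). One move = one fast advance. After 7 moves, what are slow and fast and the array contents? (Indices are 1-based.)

slow=1 fast=1: a[fast]=0, fast++
slow=1 fast=2: a[fast]=0, fast++
slow=1 fast=3: a[fast]=1≠0 swap→a[1]=1, slow++,fast++
slow=2 fast=4: a[fast]=2≠0 swap→a[2]=2, slow++,fast++
slow=3 fast=5: a[fast]=9≠0 swap→a[3]=9, slow++,fast++
slow=4 fast=6: a[fast]=0, fast++
slow=4 fast=7: a[fast]=0, fast++

slow=4, fast=8, a=[1, 2, 9, 0, 0, 0, 0, 5, 0, 0, 0, 0, 0, 0]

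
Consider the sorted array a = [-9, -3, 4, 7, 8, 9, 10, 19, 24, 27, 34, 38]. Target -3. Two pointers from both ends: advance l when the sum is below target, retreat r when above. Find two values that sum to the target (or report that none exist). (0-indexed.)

[0,11] -9+38=29 >-3 → r--
[0,10] -9+34=25 >-3 → r--
[0,9] -9+27=18 >-3 → r--
[0,8] -9+24=15 >-3 → r--
[0,7] -9+19=10 >-3 → r--
[0,6] -9+10=1 >-3 → r--
[0,5] -9+9=0 >-3 → r--
[0,4] -9+8=-1 >-3 → r--
[0,3] -9+7=-2 >-3 → r--
[0,2] -9+4=-5 <-3 → l++
[1,2] -3+4=1 >-3 → r--

no pair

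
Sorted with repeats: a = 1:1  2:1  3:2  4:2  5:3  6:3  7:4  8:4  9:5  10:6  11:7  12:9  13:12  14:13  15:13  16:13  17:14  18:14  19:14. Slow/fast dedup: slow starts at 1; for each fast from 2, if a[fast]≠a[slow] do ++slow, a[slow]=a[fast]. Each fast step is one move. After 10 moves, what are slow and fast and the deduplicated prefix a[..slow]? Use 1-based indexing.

slow=7, fast=12, prefix=[1, 2, 3, 4, 5, 6, 7]

slow=1 fast=2: a[fast]=1=a[slow] dup, fast++
slow=1 fast=3: a[fast]=2≠a[slow]=1 write a[2]=2, slow++,fast++
slow=2 fast=4: a[fast]=2=a[slow] dup, fast++
slow=2 fast=5: a[fast]=3≠a[slow]=2 write a[3]=3, slow++,fast++
slow=3 fast=6: a[fast]=3=a[slow] dup, fast++
slow=3 fast=7: a[fast]=4≠a[slow]=3 write a[4]=4, slow++,fast++
slow=4 fast=8: a[fast]=4=a[slow] dup, fast++
slow=4 fast=9: a[fast]=5≠a[slow]=4 write a[5]=5, slow++,fast++
slow=5 fast=10: a[fast]=6≠a[slow]=5 write a[6]=6, slow++,fast++
slow=6 fast=11: a[fast]=7≠a[slow]=6 write a[7]=7, slow++,fast++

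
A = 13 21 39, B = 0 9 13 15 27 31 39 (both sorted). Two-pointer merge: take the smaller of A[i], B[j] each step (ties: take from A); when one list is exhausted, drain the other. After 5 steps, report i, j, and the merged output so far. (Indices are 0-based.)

[i=0,j=0] A[i]=13>B[j]=0 take 0 → j++
[i=0,j=1] A[i]=13>B[j]=9 take 9 → j++
[i=0,j=2] A[i]=13<=B[j]=13 take 13 → i++
[i=1,j=2] A[i]=21>B[j]=13 take 13 → j++
[i=1,j=3] A[i]=21>B[j]=15 take 15 → j++

i=1, j=4, merged so far=[0, 9, 13, 13, 15]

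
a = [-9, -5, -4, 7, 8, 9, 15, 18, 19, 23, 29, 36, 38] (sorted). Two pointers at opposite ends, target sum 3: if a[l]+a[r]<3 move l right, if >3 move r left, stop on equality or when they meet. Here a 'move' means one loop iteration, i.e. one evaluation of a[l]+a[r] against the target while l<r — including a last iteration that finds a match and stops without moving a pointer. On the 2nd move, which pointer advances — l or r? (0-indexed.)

[0,12] -9+38=29 >3 → r--
[0,11] -9+36=27 >3 → r--

r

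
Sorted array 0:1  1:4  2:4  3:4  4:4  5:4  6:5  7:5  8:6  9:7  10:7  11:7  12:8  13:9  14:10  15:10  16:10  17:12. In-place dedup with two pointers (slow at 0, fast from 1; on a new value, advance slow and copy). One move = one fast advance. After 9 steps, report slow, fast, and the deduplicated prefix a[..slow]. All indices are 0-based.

(s=0,f=1) a[fast]=4≠a[slow]=1 write a[1]=4 → slow++,fast++
(s=1,f=2) a[fast]=4=a[slow] dup → fast++
(s=1,f=3) a[fast]=4=a[slow] dup → fast++
(s=1,f=4) a[fast]=4=a[slow] dup → fast++
(s=1,f=5) a[fast]=4=a[slow] dup → fast++
(s=1,f=6) a[fast]=5≠a[slow]=4 write a[2]=5 → slow++,fast++
(s=2,f=7) a[fast]=5=a[slow] dup → fast++
(s=2,f=8) a[fast]=6≠a[slow]=5 write a[3]=6 → slow++,fast++
(s=3,f=9) a[fast]=7≠a[slow]=6 write a[4]=7 → slow++,fast++

slow=4, fast=10, prefix=[1, 4, 5, 6, 7]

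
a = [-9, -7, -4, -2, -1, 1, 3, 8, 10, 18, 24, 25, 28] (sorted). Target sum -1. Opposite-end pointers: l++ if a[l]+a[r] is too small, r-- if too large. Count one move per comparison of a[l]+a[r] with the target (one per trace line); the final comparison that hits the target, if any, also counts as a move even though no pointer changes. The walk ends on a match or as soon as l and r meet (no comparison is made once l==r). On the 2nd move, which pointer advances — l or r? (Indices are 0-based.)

r

[0,12] -9+28=19 >-1 → r--
[0,11] -9+25=16 >-1 → r--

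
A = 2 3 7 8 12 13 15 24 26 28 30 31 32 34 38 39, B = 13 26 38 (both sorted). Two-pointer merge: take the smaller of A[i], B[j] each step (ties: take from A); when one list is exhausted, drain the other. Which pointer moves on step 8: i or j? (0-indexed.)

[i=0,j=0] A[i]=2<=B[j]=13 take 2 → i++
[i=1,j=0] A[i]=3<=B[j]=13 take 3 → i++
[i=2,j=0] A[i]=7<=B[j]=13 take 7 → i++
[i=3,j=0] A[i]=8<=B[j]=13 take 8 → i++
[i=4,j=0] A[i]=12<=B[j]=13 take 12 → i++
[i=5,j=0] A[i]=13<=B[j]=13 take 13 → i++
[i=6,j=0] A[i]=15>B[j]=13 take 13 → j++
[i=6,j=1] A[i]=15<=B[j]=26 take 15 → i++

i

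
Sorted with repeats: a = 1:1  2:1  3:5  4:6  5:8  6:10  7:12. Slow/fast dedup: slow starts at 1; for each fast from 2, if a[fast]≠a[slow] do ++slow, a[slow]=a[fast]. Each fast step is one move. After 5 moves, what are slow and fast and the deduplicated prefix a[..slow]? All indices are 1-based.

slow=1 fast=2: a[fast]=1=a[slow] dup, fast++
slow=1 fast=3: a[fast]=5≠a[slow]=1 write a[2]=5, slow++,fast++
slow=2 fast=4: a[fast]=6≠a[slow]=5 write a[3]=6, slow++,fast++
slow=3 fast=5: a[fast]=8≠a[slow]=6 write a[4]=8, slow++,fast++
slow=4 fast=6: a[fast]=10≠a[slow]=8 write a[5]=10, slow++,fast++

slow=5, fast=7, prefix=[1, 5, 6, 8, 10]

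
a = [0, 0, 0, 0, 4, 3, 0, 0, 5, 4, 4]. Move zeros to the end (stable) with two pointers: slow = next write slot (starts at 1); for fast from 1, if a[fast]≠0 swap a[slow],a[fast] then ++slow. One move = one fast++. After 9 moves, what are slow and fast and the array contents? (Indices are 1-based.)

(s=1,f=1) a[fast]=0 → fast++
(s=1,f=2) a[fast]=0 → fast++
(s=1,f=3) a[fast]=0 → fast++
(s=1,f=4) a[fast]=0 → fast++
(s=1,f=5) a[fast]=4≠0 swap→a[1]=4 → slow++,fast++
(s=2,f=6) a[fast]=3≠0 swap→a[2]=3 → slow++,fast++
(s=3,f=7) a[fast]=0 → fast++
(s=3,f=8) a[fast]=0 → fast++
(s=3,f=9) a[fast]=5≠0 swap→a[3]=5 → slow++,fast++

slow=4, fast=10, a=[4, 3, 5, 0, 0, 0, 0, 0, 0, 4, 4]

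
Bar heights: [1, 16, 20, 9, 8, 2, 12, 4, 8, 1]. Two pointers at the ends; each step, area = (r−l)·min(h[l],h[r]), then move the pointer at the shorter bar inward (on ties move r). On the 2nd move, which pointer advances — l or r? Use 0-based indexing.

l

[0,9] min(1,1)*9=9 best=9 * → r--
[0,8] min(1,8)*8=8 best=9 → l++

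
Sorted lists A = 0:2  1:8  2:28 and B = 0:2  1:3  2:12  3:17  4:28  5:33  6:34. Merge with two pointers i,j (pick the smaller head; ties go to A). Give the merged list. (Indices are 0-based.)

[2, 2, 3, 8, 12, 17, 28, 28, 33, 34]

i=0 j=0: A[i]=2<=B[j]=2 take 2, i++
i=1 j=0: A[i]=8>B[j]=2 take 2, j++
i=1 j=1: A[i]=8>B[j]=3 take 3, j++
i=1 j=2: A[i]=8<=B[j]=12 take 8, i++
i=2 j=2: A[i]=28>B[j]=12 take 12, j++
i=2 j=3: A[i]=28>B[j]=17 take 17, j++
i=2 j=4: A[i]=28<=B[j]=28 take 28, i++
i=3 j=4: A done, take B[j]=28, j++
i=3 j=5: A done, take B[j]=33, j++
i=3 j=6: A done, take B[j]=34, j++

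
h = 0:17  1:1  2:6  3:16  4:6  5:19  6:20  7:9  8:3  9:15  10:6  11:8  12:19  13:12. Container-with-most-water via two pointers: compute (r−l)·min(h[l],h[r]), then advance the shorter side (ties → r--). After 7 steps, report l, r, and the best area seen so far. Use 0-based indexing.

l=5, r=11, best area=204

[0,13] min(17,12)*13=156 best=156 * → r--
[0,12] min(17,19)*12=204 best=204 * → l++
[1,12] min(1,19)*11=11 best=204 → l++
[2,12] min(6,19)*10=60 best=204 → l++
[3,12] min(16,19)*9=144 best=204 → l++
[4,12] min(6,19)*8=48 best=204 → l++
[5,12] min(19,19)*7=133 best=204 → r--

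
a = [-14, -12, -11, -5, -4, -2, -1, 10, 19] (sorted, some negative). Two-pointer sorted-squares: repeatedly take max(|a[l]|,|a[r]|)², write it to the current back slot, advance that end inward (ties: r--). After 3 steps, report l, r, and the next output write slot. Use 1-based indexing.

l=3, r=8, next write slot=6

[1,9] |-14|<=|19| out[9]=361 → r--
[1,8] |-14|>|10| out[8]=196 → l++
[2,8] |-12|>|10| out[7]=144 → l++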